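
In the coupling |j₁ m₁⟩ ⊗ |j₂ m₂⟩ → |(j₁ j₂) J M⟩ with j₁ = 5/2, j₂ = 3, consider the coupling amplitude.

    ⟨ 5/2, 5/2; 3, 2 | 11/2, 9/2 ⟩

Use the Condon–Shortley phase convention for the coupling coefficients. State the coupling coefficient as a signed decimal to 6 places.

triangle: 0!×5!×6!/12! = 86400/479001600
(j±m)!: 5!×0!×5!×1!×10!×1! = 52254720000
prefactor² = (2J+1)×Δ×N² = 1244160000/11
  k=0: +1/(0!×0!×0!×5!×5!×1!) = 1/14400
Σ = 1/14400  ⇒  CG² = 1244160000/11×(1/14400)² = 6/11
CG = +√(6/11) = +0.738549

+0.738549  (= +√(6/11))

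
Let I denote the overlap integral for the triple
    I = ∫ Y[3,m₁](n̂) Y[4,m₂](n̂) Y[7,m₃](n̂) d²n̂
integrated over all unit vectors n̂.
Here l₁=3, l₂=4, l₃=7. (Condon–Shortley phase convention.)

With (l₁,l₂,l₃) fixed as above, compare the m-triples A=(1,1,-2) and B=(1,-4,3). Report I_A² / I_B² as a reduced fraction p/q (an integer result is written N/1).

Same 3,4,7: normalisation and zero-m 3j drop out of the ratio.
A: Δ: 0! 6! 8! / 15! → 1/45045; sum: t=0:+1/34560 = 1/34560; 3j²(3 4 7; 1 1 -2) = Δ·Π!·Σ² = 4/143  (sign -1)
B: Δ: 0! 6! 8! / 15! → 1/45045; sum: t=0:+1/1935360 = 1/1935360; 3j²(3 4 7; 1 -4 3) = Δ·Π!·Σ² = 1/1001  (sign +1)
I_A²/I_B² = (4/143)/(1/1001) = 28/1

28/1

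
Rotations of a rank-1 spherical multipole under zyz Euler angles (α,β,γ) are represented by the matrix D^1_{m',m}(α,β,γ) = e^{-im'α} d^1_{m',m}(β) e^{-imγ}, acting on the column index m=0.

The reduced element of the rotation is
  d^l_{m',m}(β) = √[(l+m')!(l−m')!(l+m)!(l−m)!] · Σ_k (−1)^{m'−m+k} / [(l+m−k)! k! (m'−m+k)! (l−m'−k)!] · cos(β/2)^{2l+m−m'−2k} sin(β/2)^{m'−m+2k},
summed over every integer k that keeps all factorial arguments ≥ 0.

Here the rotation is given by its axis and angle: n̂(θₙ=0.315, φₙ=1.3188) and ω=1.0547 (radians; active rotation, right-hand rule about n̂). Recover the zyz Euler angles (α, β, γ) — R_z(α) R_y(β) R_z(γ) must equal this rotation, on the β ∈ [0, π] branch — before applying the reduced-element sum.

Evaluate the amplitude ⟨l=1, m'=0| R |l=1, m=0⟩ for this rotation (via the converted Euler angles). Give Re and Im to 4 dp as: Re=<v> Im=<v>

Re=0.9514 Im=0.0000

Axis–angle → zyz. n̂ = (sinθₙcosφₙ, sinθₙsinφₙ, cosθₙ) = (+0.077249, +0.300031, +0.950796), ω = 1.0547.
R = I cosω + sinω [n̂]ₓ + (1−cosω) n̂n̂ᵀ gives
  R = [+0.496511, -0.815218, +0.298155; +0.838697, +0.539084, +0.077304; -0.223751, +0.211679, +0.951382]
β = atan2(√(R₁₃²+R₂₃²), R₃₃) = 0.313105; α = atan2(R₂₃, R₁₃) mod 2π = 0.253690; γ = atan2(R₃₂, −R₃₁) mod 2π = 0.757682
Split into d^1_{0,0}(β=0.3131) × two z-phases.
With c≡cos(β/2)=0.987771 and s≡sin(β/2)=0.155914, N=[1·1·1·1]^{1/2}=1.000000
The bounds max(0,m−m')=0 and min(l+m,l−m')=1 give 2 terms
  k=0: (−1)^0·1.0000/(1)·0.9878^2·0.1559^0 = +0.975691
  k=1: (−1)^1·1.0000/(1)·0.9878^0·0.1559^2 = -0.024309
d^1_{0,0}(0.3131) = +0.975691 -0.024309 = +0.951382
D = (+1.000000+0.000000i)·(+0.951382)·(+1.000000+0.000000i) = +0.951382+0.000000i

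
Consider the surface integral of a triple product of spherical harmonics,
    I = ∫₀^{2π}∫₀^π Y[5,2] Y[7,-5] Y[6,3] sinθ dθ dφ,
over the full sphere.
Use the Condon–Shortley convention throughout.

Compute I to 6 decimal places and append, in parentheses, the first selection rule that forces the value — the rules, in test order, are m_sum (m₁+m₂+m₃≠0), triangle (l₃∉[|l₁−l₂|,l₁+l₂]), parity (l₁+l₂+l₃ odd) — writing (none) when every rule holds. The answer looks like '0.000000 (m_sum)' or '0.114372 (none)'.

-0.124673 (none)

Checks pass: Σm=0; 18 even; l₃=6∈[2,12].
(2·5+1)(2·7+1)(2·6+1) = 2145
Δ: 6! 4! 8! / 19! → 1/174594420
sum: t=1:−1/4147200 t=2:+1/207360 t=3:−1/82944 t=4:+1/207360 t=5:−1/4147200 = -1/345600
3j²(5 7 6; 0 0 0) = Δ·Π!·Σ² = 420/46189  (sign -1)
sum: t=0:+1/6220800 t=1:−1/2419200 t=2:+1/11612160 = -29/174182400
3j²(5 7 6; 2 -5 3) = Δ·Π!·Σ² = 841/83980  (sign +1)
combine: 4πI² = 2145·420/46189·841/83980 = 264915/1356277
take √, sign -1: I = -0.12467350
No selection rule forces the value: the integral is nonzero (none).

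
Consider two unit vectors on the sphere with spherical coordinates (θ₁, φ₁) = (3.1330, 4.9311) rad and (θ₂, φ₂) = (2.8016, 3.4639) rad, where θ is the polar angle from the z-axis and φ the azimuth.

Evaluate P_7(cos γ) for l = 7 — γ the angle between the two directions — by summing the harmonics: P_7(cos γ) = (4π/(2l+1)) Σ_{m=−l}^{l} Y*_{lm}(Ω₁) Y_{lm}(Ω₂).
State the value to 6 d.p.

-0.071645

Term-by-term m-sum for l=7 (normalisation 4π/15 = 0.837758):
  term(m=-7) = (-0.000000, -0.000000)   from Y*(Ω₁)=(-0.000000, 0.000000), Y(Ω₂)=(0.000145, 0.000178)
  term(m=-6) = (-0.000000, 0.000000)   from Y*(Ω₁)=(0.000000, 0.000000), Y(Ω₂)=(0.000862, 0.002268)
  term(m=-5) = (0.000000, 0.000000)   from Y*(Ω₁)=(0.000000, -0.000000), Y(Ω₂)=(0.000651, 0.015959)
  term(m=-4) = (0.000000, -0.000000)   from Y*(Ω₁)=(-0.000000, -0.000000), Y(Ω₂)=(-0.020338, 0.070312)
  term(m=-3) = (-0.000000, -0.000001)   from Y*(Ω₁)=(-0.000003, 0.000004), Y(Ω₂)=(-0.133503, 0.193528)
  term(m=-2) = (-0.000269, 0.000056)   from Y*(Ω₁)=(0.000502, 0.000235), Y(Ω₂)=(-0.395925, 0.297633)
  term(m=-1) = (0.001946, 0.018717)   from Y*(Ω₁)=(0.007618, -0.034272), Y(Ω₂)=(-0.508385, 0.169776)
  term(m=+0) = (-0.088874, -0.000000)   from Y*(Ω₁)=(-1.091419, -0.000000), Y(Ω₂)=(0.081430, 0.000000)
  term(m=+1) = (0.001946, -0.018717)   from Y*(Ω₁)=(-0.007618, -0.034272), Y(Ω₂)=(0.508385, 0.169776)
  term(m=+2) = (-0.000269, -0.000056)   from Y*(Ω₁)=(0.000502, -0.000235), Y(Ω₂)=(-0.395925, -0.297633)
  term(m=+3) = (-0.000000, 0.000001)   from Y*(Ω₁)=(0.000003, 0.000004), Y(Ω₂)=(0.133503, 0.193528)
  term(m=+4) = (0.000000, 0.000000)   from Y*(Ω₁)=(-0.000000, 0.000000), Y(Ω₂)=(-0.020338, -0.070312)
  term(m=+5) = (0.000000, -0.000000)   from Y*(Ω₁)=(-0.000000, -0.000000), Y(Ω₂)=(-0.000651, 0.015959)
  term(m=+6) = (-0.000000, -0.000000)   from Y*(Ω₁)=(0.000000, -0.000000), Y(Ω₂)=(0.000862, -0.002268)
  term(m=+7) = (-0.000000, 0.000000)   from Y*(Ω₁)=(0.000000, 0.000000), Y(Ω₂)=(-0.000145, 0.000178)
Total Σ_m = (-0.085520, -0.000000). Multiply by 0.837758: (-0.071645, -0.000000). P_7(cos γ) = -0.071645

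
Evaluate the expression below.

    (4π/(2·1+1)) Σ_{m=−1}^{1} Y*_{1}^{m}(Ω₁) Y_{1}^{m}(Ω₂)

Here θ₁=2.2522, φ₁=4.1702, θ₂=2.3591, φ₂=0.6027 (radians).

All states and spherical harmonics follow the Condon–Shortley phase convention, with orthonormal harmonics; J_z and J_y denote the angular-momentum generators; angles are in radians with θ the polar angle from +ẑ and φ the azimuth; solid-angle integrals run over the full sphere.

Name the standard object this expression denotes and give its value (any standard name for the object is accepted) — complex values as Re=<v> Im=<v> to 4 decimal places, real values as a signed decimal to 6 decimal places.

This sum is the spherical-harmonic addition theorem: it equals the Legendre polynomial P_l(cos γ) of the angle γ between the two directions.
Expand P_1 via completeness: Σ_{m} conj(Y_{1,m}) at Ω₁ times Y_{1,m} at Ω₂ —
  m=-1: (-0.13847 - 0.22986j) × (0.20067 - 0.13808j) = -0.05953 - 0.02701j  (running Σ = -0.05953 - 0.02701j)
  m=0: (-0.30776 + 0.00000j) × (-0.34650 + 0.00000j) = 0.10664 + 0.00000j  (running Σ = 0.04711 - 0.02701j)
  m=1: (0.13847 - 0.22986j) × (-0.20067 - 0.13808j) = -0.05953 + 0.02701j  (running Σ = -0.01241 + 0.00000j)
Σ over m = -0.01241 + 0.00000j; ×(4π/3) → -0.05200 + 0.00000j. Real part: -0.051996

Legendre polynomial (addition theorem), -0.051996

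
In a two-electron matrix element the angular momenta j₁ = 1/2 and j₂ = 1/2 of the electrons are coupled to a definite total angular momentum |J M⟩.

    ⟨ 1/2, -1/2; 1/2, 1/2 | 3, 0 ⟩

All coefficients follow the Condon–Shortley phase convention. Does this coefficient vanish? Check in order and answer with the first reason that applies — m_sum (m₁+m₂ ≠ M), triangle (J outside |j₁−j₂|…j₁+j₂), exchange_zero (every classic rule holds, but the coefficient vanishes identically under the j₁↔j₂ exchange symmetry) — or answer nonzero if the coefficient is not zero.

triangle

m-sum: m₁+m₂ = -1/2+1/2 = 0, M = 0  ✓
triangle: need |j₁−j₂| ≤ J ≤ j₁+j₂, i.e. J ∈ [0, 1]; J = 3 is outside ✗ ⇒ coefficient is 0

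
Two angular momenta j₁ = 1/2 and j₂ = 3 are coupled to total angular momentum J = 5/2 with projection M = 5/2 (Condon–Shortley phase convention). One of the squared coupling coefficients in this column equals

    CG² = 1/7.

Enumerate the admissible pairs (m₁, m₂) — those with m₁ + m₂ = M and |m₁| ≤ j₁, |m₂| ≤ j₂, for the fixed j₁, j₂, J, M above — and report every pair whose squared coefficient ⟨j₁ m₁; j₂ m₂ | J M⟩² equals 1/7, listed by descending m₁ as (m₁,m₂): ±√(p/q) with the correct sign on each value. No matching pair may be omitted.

(1/2,2): +√(1/7)

Admissible pairs with m₁+m₂ = M = 5/2: (-1/2,3), (1/2,2)
  (m₁,m₂)=(1/2,2): CG² = 1/7, CG = +√(1/7)   ← matches the target
  (m₁,m₂)=(-1/2,3): CG² = 6/7, CG = −√(6/7)
Pairs with CG² = 1/7: (1/2,2): +√(1/7)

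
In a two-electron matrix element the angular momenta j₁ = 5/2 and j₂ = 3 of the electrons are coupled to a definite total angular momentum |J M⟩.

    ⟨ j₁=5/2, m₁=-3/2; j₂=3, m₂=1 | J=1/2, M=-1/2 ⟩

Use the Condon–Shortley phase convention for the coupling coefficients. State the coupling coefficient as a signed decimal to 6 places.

triangle: 5!*0!*1!/7! = 120/5040
(j±m)!: 1!*4!*4!*2!*0!*1! = 1152
prefactor² = (2J+1)*Δ*N² = 384/7
  k=4: +1/(4!*1!*0!*0!*0!*1!) = 1/24
Σ = 1/24  ⇒  CG² = 384/7*(1/24)² = 2/21
CG = +√(2/21) = +0.308607

+0.308607  (= +√(2/21))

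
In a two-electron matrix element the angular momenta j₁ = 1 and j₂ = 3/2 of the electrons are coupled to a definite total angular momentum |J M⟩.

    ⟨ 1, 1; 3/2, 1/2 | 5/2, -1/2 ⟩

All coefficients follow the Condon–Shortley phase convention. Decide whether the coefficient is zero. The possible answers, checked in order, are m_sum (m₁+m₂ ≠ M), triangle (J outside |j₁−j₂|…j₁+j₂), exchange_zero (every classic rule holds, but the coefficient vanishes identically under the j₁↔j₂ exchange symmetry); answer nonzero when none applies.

m-sum: m₁+m₂ = 1+1/2 = 3/2, M = -1/2  ✗ ⇒ coefficient is 0

m_sum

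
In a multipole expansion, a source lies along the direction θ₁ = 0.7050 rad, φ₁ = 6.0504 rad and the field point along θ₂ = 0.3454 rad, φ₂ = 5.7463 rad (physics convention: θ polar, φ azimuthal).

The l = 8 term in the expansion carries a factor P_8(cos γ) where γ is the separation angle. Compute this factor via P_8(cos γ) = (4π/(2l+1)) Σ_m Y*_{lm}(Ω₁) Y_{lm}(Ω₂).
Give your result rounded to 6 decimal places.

Addition theorem: P_8(cos γ) = (4π/17) Σ_m Y*_{lm}(Ω₁) Y_{lm}(Ω₂), m = −8…8:
  m=-8: Y*=-0.004607-0.015354i  Y=-0.000036-0.000081i  product -0.000001+0.000001i
  m=-7: Y*=-0.004421-0.075231i  Y=-0.000807-0.000572i  product -0.000039+0.000063i
  m=-6: Y*=+0.037184-0.211434i  Y=-0.006941-0.000555i  product -0.000375+0.001447i
  m=-5: Y*=+0.159674-0.370547i  Y=-0.031402+0.015447i  product +0.000710+0.014102i
  m=-4: Y*=+0.277367-0.372802i  Y=-0.070133+0.107809i  product +0.020739+0.056048i
  m=-3: Y*=+0.144288-0.121127i  Y=-0.013412+0.336309i  product +0.038801+0.050150i
  m=-2: Y*=-0.249770+0.125486i  Y=+0.270928+0.499455i  product -0.130344-0.090751i
  m=-1: Y*=-0.330816+0.078431i  Y=+0.367907+0.218979i  product -0.138884-0.043587i
  m=+0: Y*=+0.181430-0.000000i  Y=-0.279803+0.000000i  product -0.050765+0.000000i
  m=+1: Y*=+0.330816+0.078431i  Y=-0.367907+0.218979i  product -0.138884+0.043587i
  m=+2: Y*=-0.249770-0.125486i  Y=+0.270928-0.499455i  product -0.130344+0.090751i
  m=+3: Y*=-0.144288-0.121127i  Y=+0.013412+0.336309i  product +0.038801-0.050150i
  m=+4: Y*=+0.277367+0.372802i  Y=-0.070133-0.107809i  product +0.020739-0.056048i
  m=+5: Y*=-0.159674-0.370547i  Y=+0.031402+0.015447i  product +0.000710-0.014102i
  m=+6: Y*=+0.037184+0.211434i  Y=-0.006941+0.000555i  product -0.000375-0.001447i
  m=+7: Y*=+0.004421-0.075231i  Y=+0.000807-0.000572i  product -0.000039-0.000063i
  m=+8: Y*=-0.004607+0.015354i  Y=-0.000036+0.000081i  product -0.000001-0.000001i
Σ over m = -0.469553+0.000000i; ×(4π/17) → -0.347093+0.000000i. Real part: -0.347093

-0.347093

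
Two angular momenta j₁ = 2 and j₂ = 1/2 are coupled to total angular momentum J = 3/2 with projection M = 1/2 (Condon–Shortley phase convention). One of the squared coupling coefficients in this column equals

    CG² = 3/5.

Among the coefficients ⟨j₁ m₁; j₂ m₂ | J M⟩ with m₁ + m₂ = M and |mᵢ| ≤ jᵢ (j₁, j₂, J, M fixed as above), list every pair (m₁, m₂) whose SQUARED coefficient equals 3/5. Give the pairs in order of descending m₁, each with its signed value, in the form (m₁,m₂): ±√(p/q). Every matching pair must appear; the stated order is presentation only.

Admissible pairs with m₁+m₂ = M = 1/2: (0,1/2), (1,-1/2)
  (m₁,m₂)=(1,-1/2): CG² = 3/5, CG = +√(3/5)   ← matches the target
  (m₁,m₂)=(0,1/2): CG² = 2/5, CG = −√(2/5)
Pairs with CG² = 3/5: (1,-1/2): +√(3/5)

(1,-1/2): +√(3/5)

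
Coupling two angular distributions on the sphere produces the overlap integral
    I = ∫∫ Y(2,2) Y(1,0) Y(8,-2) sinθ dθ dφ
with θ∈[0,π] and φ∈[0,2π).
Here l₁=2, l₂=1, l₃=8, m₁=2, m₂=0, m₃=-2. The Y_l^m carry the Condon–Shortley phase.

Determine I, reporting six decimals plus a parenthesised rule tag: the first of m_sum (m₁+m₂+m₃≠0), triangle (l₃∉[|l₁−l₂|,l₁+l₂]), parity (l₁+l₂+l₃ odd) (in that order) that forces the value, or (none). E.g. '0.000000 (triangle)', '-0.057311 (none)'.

0.000000 (triangle)

|2−1|≤8≤2+1 violated ⇒ I = 0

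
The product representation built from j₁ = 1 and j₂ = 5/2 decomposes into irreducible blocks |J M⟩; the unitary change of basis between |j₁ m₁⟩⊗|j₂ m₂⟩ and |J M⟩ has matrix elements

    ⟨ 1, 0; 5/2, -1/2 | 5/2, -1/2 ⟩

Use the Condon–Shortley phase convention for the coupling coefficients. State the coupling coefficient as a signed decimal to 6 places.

+√(1/35) ≈ +0.169031

triangle: 1!×1!×4!/7! = 24/5040
(j±m)!: 1!×1!×2!×3!×2!×3! = 144
prefactor² = (2J+1)×Δ×N² = 144/35
  k=0: +1/(0!×1!×1!×2!×0!×2!) = 1/4
  k=1: −1/(1!×0!×0!×1!×1!×3!) = -1/6
Σ = 1/12  ⇒  CG² = 144/35×(1/12)² = 1/35
CG = +√(1/35) = +0.169031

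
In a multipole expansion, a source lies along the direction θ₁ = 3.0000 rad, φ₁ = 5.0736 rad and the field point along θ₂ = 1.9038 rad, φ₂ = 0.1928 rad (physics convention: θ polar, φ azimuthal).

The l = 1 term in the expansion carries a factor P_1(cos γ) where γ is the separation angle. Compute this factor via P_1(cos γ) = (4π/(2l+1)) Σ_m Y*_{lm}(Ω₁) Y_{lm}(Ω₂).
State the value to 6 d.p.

Term-by-term m-sum for l=1 (normalisation 4π/3 = 4.188790):
  m=-1: Y*=(0.017231, -0.045610)  Y=(0.320465, -0.062563)  product (0.002668, -0.015694)
  m=+0: Y*=(-0.483713, -0.000000)  Y=(-0.159716, 0.000000)  product (0.077257, 0.000000)
  m=+1: Y*=(-0.017231, -0.045610)  Y=(-0.320465, -0.062563)  product (0.002668, 0.015694)
Total Σ_m = (0.082593, 0.000000). Multiply by 4.188790: (0.345966, 0.000000). P_1(cos γ) = 0.345966

0.345966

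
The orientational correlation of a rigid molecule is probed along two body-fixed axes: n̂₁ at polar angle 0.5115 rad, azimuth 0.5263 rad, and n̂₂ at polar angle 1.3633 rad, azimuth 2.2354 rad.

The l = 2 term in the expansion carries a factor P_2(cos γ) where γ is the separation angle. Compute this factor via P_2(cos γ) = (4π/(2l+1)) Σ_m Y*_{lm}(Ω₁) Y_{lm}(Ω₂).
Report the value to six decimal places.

-0.480640

Term-by-term m-sum for l=2 (normalisation 4π/5 = 2.513274):
  term(m=-2) = -0.032931+0.009349i   from Y*(Ω₁)=+0.045841+0.080399i, Y(Ω₂)=-0.088492+0.359139i
  term(m=-1) = -0.007080-0.050865i   from Y*(Ω₁)=+0.285128+0.165647i, Y(Ω₂)=-0.096052-0.122592i
  term(m=+0) = -0.111218+0.000000i   from Y*(Ω₁)=+0.404083-0.000000i, Y(Ω₂)=-0.275236+0.000000i
  term(m=+1) = -0.007080+0.050865i   from Y*(Ω₁)=-0.285128+0.165647i, Y(Ω₂)=+0.096052-0.122592i
  term(m=+2) = -0.032931-0.009349i   from Y*(Ω₁)=+0.045841-0.080399i, Y(Ω₂)=-0.088492-0.359139i
Accumulated sum -0.191240-0.000000i; after 4π/(2l+1) scaling, -0.480640-0.000000i ⇒ P_2 = -0.480640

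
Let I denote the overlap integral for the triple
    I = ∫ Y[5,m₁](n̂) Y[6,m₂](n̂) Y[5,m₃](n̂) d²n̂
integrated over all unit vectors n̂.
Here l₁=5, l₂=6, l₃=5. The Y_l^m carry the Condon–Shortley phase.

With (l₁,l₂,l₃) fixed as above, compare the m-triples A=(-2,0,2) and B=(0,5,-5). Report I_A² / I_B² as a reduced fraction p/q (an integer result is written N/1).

144/275

Same 5,6,5: normalisation and zero-m 3j drop out of the ratio.
A: Δ: 6! 4! 6! / 17! → 1/28588560; sum: t=3:−1/31104 t=4:+1/13824 t=5:−1/57600 t=6:+1/3110400 = 1/43200; 3j²(5 6 5; -2 0 2) = Δ·Π!·Σ² = 108/12155  (sign -1)
B: Δ: 6! 4! 6! / 17! → 1/28588560; sum: t=5:−1/2073600 = -1/2073600; 3j²(5 6 5; 0 5 -5) = Δ·Π!·Σ² = 15/884  (sign -1)
I_A²/I_B² = (108/12155)/(15/884) = 144/275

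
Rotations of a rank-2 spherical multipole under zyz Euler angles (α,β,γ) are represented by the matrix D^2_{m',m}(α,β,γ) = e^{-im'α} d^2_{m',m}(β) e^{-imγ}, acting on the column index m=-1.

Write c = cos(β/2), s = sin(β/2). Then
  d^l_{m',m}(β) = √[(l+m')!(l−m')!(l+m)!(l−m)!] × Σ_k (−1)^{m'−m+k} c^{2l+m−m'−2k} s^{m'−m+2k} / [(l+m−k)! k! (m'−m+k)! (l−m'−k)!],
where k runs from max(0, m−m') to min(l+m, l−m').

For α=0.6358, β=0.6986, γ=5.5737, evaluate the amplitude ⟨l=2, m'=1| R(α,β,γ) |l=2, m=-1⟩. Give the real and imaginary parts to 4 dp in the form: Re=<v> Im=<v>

Re=0.0663 Im=-0.2890

First d^2_{1,-1}(β=0.6986), then the phase factors e^{-i(1)α} and e^{-i(-1)γ}:
Half-angle: c=0.939613, s=0.342240. N=√(6·1·1·6)=6.000000
Admissible k: 0..1 (factorial args all ≥0)
  k=0: (−1)^2·6.0000/(2)·0.9396^2·0.3422^2 = +0.310228
  k=1: (−1)^3·6.0000/(6)·0.9396^0·0.3422^4 = -0.013719
d^2_{1,-1}(0.6986) = +0.310228 -0.013719 = +0.296509
D = (+0.804597-0.593821i)·(+0.296509)·(+0.758697-0.651443i) = +0.066301-0.289001i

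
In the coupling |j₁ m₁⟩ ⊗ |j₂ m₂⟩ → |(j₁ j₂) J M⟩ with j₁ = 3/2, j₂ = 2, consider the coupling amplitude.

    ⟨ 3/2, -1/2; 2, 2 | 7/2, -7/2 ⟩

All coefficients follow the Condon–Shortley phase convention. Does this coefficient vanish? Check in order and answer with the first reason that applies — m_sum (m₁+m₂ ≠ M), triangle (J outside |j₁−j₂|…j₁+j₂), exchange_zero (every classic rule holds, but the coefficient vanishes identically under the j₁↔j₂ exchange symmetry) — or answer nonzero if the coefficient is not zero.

m_sum

m-sum: m₁+m₂ = -1/2+2 = 3/2, M = -7/2  ✗ ⇒ coefficient is 0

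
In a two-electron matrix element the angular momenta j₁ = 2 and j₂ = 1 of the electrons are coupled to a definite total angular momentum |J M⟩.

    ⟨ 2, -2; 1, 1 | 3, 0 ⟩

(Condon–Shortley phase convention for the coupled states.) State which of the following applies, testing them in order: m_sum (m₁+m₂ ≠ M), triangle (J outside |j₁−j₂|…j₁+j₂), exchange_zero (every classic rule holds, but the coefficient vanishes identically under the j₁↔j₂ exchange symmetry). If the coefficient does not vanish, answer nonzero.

m_sum

m-sum: m₁+m₂ = -2+1 = -1, M = 0  ✗ ⇒ coefficient is 0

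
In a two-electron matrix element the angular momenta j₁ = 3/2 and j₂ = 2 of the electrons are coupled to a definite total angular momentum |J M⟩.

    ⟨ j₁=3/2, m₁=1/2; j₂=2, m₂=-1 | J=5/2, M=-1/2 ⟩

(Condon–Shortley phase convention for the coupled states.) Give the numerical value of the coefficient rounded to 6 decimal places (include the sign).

√[6·1!2!3!/7! · 2!1!1!3!2!3!] = √(72/35)
  +(−1)^0/∏(0,1,1,1,1,2)! = 1/2  (running 1/2)
  +(−1)^1/∏(1,0,0,0,2,3)! = -1/12  (running 5/12)
⟨..|..⟩ = √(72/35)·(5/12) = +0.597614

+√(5/14) ≈ +0.597614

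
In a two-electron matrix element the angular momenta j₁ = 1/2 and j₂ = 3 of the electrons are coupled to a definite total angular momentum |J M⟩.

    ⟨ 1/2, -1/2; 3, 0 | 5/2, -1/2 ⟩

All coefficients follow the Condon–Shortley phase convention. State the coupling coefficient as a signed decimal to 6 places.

triangle: 1!×0!×5!/7! = 120/5040
(j±m)!: 0!×1!×3!×3!×2!×3! = 432
prefactor² = (2J+1)×Δ×N² = 432/7
  k=1: −1/(1!×0!×0!×2!×0!×3!) = -1/12
Σ = -1/12  ⇒  CG² = 432/7×(-1/12)² = 3/7
CG = −√(3/7) = -0.654654

-0.654654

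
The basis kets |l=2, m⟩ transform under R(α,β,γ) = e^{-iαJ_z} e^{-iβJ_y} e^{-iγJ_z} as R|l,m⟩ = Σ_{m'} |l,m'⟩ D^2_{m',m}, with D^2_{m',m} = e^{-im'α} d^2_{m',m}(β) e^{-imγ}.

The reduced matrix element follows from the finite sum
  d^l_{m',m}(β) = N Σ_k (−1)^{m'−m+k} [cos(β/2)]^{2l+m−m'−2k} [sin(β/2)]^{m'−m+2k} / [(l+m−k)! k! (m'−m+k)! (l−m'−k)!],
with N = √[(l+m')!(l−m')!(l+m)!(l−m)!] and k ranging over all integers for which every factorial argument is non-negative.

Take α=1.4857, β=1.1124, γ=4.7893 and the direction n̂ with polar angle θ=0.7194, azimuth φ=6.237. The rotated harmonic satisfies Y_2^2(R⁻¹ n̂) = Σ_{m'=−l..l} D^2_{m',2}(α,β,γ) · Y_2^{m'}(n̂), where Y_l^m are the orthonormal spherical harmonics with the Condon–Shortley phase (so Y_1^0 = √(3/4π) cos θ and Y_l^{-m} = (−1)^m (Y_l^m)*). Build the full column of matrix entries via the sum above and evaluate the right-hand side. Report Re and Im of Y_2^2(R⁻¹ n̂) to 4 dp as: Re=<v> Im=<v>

Re=-0.0541 Im=-0.3330

Need the full column D^2_{m',2} for m'=−2..2 at α=1.4857, β=1.1124, γ=4.7893.
cos(β/2)=0.849267, sin(β/2)=0.527963
d^2_{-2,2}: single k=4 term ⇒ +0.077699;  D = +0.073656-0.024737i
d^2_{-1,2}: single k=3 term ⇒ +0.249968;  D = -0.059155-0.242868i
d^2_{0,2}: single k=2 term ⇒ +0.492460;  D = -0.486646+0.075453i
d^2_{1,2}: single k=1 term ⇒ +0.646795;  D = +0.044416+0.645268i
d^2_{2,2}: single k=0 term ⇒ +0.520209;  D = +0.520139+0.008516i
Y_2^{m'}(θ=0.7194,φ=6.237) and Σ D·Y over m':
  (+0.0737-0.0247i)·(+0.1670+0.0155i)  (-0.0592-0.2429i)·(+0.3825+0.0177i)  (-0.4866+0.0755i)·(+0.2200+0.0000i)  (+0.0444+0.6453i)·(-0.3825+0.0177i)  (+0.5201+0.0085i)·(+0.1670-0.0155i)
Y_2^2(R⁻¹ n̂) = -0.054094-0.332997i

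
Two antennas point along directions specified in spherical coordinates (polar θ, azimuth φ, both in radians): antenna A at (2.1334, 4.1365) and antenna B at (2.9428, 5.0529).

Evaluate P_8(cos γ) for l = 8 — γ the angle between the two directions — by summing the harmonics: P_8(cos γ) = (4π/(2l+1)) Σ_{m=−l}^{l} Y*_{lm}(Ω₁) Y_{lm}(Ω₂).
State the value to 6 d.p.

Summing Y*_{l m}(θ₁,φ₁)·Y_{l m}(θ₂,φ₂) over m ∈ [−8, 8]; prefactor 4π/(2·8+1) = 0.739198:
  m=-8: Y*=-0.01419 + 0.13433j  Y=-0.00000 - 0.00000j  product 0.00000 - 0.00000j
  m=-7: Y*=0.26468 + 0.21455j  Y=0.00002 - 0.00002j  product 0.00001 - 0.00000j
  m=-6: Y*=0.42853 - 0.13904j  Y=0.00014 + 0.00027j  product 0.00010 + 0.00010j
  m=-5: Y*=0.06170 - 0.22994j  Y=-0.00271 + 0.00036j  product -0.00008 + 0.00065j
  m=-4: Y*=0.13158 + 0.14622j  Y=0.00384 - 0.01814j  product 0.00316 - 0.00183j
  m=-3: Y*=0.34545 - 0.05464j  Y=0.07893 + 0.04831j  product 0.02990 + 0.01238j
  m=-2: Y*=-0.01004 + 0.02254j  Y=-0.24983 + 0.20245j  product -0.00205 - 0.00766j
  m=-1: Y*=0.18899 + 0.29106j  Y=-0.22486 - 0.63463j  product 0.14222 - 0.18539j
  m=+0: Y*=0.02725 + 0.00000j  Y=0.47069 + 0.00000j  product 0.01283 + 0.00000j
  m=+1: Y*=-0.18899 + 0.29106j  Y=0.22486 - 0.63463j  product 0.14222 + 0.18539j
  m=+2: Y*=-0.01004 - 0.02254j  Y=-0.24983 - 0.20245j  product -0.00205 + 0.00766j
  m=+3: Y*=-0.34545 - 0.05464j  Y=-0.07893 + 0.04831j  product 0.02990 - 0.01238j
  m=+4: Y*=0.13158 - 0.14622j  Y=0.00384 + 0.01814j  product 0.00316 + 0.00183j
  m=+5: Y*=-0.06170 - 0.22994j  Y=0.00271 + 0.00036j  product -0.00008 - 0.00065j
  m=+6: Y*=0.42853 + 0.13904j  Y=0.00014 - 0.00027j  product 0.00010 - 0.00010j
  m=+7: Y*=-0.26468 + 0.21455j  Y=-0.00002 - 0.00002j  product 0.00001 + 0.00000j
  m=+8: Y*=-0.01419 - 0.13433j  Y=-0.00000 + 0.00000j  product 0.00000 + 0.00000j
Accumulated sum 0.35933 - 0.00000j; after 4π/(2l+1) scaling, 0.26561 - 0.00000j ⇒ P_8 = 0.265613

0.265613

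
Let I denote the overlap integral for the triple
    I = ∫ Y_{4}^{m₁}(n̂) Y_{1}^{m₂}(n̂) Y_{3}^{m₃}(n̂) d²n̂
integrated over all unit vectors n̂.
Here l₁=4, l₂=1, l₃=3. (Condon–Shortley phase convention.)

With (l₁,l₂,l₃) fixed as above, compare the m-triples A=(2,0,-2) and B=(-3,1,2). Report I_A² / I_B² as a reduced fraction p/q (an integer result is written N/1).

4/7

Same 4,1,3: normalisation and zero-m 3j drop out of the ratio.
A: Δ: 2! 6! 0! / 9! → 1/252; sum: t=1:−1/120 = -1/120; 3j²(4 1 3; 2 0 -2) = Δ·Π!·Σ² = 1/21  (sign +1)
B: Δ: 2! 6! 0! / 9! → 1/252; sum: t=2:+1/240 = 1/240; 3j²(4 1 3; -3 1 2) = Δ·Π!·Σ² = 1/12  (sign -1)
I_A²/I_B² = (1/21)/(1/12) = 4/7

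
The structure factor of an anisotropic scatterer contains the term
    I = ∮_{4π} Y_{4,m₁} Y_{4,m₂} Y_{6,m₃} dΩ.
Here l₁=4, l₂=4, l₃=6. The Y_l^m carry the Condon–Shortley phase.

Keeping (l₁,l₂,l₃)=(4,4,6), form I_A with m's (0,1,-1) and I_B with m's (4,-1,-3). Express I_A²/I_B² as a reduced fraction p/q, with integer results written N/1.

l's match ⇒ only the (l;m) 3-j factors differ between A and B.
A: triangle coeff Δ(4,4,6) = 1/1261260; Σ_t [0,2]: t=0:+1/11520 t=1:−1/1728 t=2:+1/3456 = -7/34560; (3j)²=7/858 [(4 4 6; 0 1 -1)], sign=+1
B: triangle coeff Δ(4,4,6) = 1/1261260; Σ_t [0,0]: t=0:+1/51840 = 1/51840; (3j)²=8/429 [(4 4 6; 4 -1 -3)], sign=-1
I_A²/I_B² = (7/858)/(8/429) = 7/16

7/16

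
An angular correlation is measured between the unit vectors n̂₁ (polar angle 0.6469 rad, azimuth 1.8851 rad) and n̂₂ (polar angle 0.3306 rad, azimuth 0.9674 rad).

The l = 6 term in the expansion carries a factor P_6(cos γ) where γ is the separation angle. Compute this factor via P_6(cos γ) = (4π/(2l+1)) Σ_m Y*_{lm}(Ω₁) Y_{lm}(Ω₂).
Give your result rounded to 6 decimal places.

-0.353301

Term-by-term m-sum for l=6 (normalisation 4π/13 = 0.966644):
  term(m=-6) = (0.000009, -0.000009)   from Y*(Ω₁)=(0.007175, -0.022018), Y(Ω₂)=(0.000502, 0.000260)
  term(m=-5) = (-0.000075, -0.000601)   from Y*(Ω₁)=(-0.106207, -0.000077), Y(Ω₂)=(0.000709, 0.005661)
  term(m=-4) = (-0.008546, -0.004998)   from Y*(Ω₁)=(0.087198, 0.268897), Y(Ω₂)=(-0.026145, 0.023304)
  term(m=-3) = (-0.060798, 0.024884)   from Y*(Ω₁)=(0.368769, -0.267682), Y(Ω₂)=(-0.140055, -0.034184)
  term(m=-2) = (-0.035041, 0.129324)   from Y*(Ω₁)=(-0.279245, -0.203007), Y(Ω₂)=(-0.138171, -0.362671)
  term(m=-1) = (-0.050339, -0.065794)   from Y*(Ω₁)=(0.044276, -0.136202), Y(Ω₂)=(0.328231, -0.476295)
  term(m=+0) = (-0.055912, -0.000000)   from Y*(Ω₁)=(-0.395433, -0.000000), Y(Ω₂)=(0.141395, 0.000000)
  term(m=+1) = (-0.050339, 0.065794)   from Y*(Ω₁)=(-0.044276, -0.136202), Y(Ω₂)=(-0.328231, -0.476295)
  term(m=+2) = (-0.035041, -0.129324)   from Y*(Ω₁)=(-0.279245, 0.203007), Y(Ω₂)=(-0.138171, 0.362671)
  term(m=+3) = (-0.060798, -0.024884)   from Y*(Ω₁)=(-0.368769, -0.267682), Y(Ω₂)=(0.140055, -0.034184)
  term(m=+4) = (-0.008546, 0.004998)   from Y*(Ω₁)=(0.087198, -0.268897), Y(Ω₂)=(-0.026145, -0.023304)
  term(m=+5) = (-0.000075, 0.000601)   from Y*(Ω₁)=(0.106207, -0.000077), Y(Ω₂)=(-0.000709, 0.005661)
  term(m=+6) = (0.000009, 0.000009)   from Y*(Ω₁)=(0.007175, 0.022018), Y(Ω₂)=(0.000502, -0.000260)
Accumulated sum (-0.365493, -0.000000); after 4π/(2l+1) scaling, (-0.353301, -0.000000) ⇒ P_6 = -0.353301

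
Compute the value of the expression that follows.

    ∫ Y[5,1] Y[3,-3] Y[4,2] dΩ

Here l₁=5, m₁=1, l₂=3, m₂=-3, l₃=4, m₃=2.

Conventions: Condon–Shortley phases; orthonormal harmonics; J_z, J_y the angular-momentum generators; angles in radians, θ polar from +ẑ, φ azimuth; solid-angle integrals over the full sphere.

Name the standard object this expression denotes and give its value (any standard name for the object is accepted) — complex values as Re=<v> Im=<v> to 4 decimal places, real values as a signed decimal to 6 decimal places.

This is a Gaunt coefficient — the integral of a triple product of spherical harmonics over the sphere.
m-sum 0 ✓  L=12 even ✓  2≤4≤8 ✓
Π(2lᵢ+1) = 11×7×9 = 693
triangle coeff Δ(5,3,4) = 1/180180
Σ_t [1,3]: t=1:−1/576 t=2:+1/144 t=3:−1/576 = 1/288
(3j)²=20/1001 [(5 3 4; 0 0 0)], sign=+1
Σ_t [0,0]: t=0:+1/2304 = 1/2304
(3j)²=75/4004 [(5 3 4; 1 -3 2)], sign=+1
⇒ 4πI² = 3375/13013
I = (+1)√(3375/13013/(4π)) = 0.14366244

Gaunt coefficient, +0.143662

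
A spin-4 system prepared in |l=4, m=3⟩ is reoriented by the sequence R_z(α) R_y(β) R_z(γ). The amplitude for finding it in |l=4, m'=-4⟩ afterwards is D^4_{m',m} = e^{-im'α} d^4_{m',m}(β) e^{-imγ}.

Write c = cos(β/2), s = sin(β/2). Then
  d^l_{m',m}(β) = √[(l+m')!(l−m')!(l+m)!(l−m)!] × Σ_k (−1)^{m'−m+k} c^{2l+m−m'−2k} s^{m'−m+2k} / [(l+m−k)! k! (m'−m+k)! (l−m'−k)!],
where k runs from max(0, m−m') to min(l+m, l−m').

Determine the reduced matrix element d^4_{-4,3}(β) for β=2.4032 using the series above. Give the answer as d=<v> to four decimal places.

d=0.6263

d^4_{-4,3}(β=2.4032) via the finite sum:
Half-angle: c=0.360866, s=0.932618. N=√(1·40320·5040·1)=14255.272709
k∈{7} keeps every argument non-negative
  k=7: (−1)^0·14255.2727/(5040)·0.3609^1·0.9326^7 = +0.626349
d^4_{-4,3}(2.4032) = +0.626349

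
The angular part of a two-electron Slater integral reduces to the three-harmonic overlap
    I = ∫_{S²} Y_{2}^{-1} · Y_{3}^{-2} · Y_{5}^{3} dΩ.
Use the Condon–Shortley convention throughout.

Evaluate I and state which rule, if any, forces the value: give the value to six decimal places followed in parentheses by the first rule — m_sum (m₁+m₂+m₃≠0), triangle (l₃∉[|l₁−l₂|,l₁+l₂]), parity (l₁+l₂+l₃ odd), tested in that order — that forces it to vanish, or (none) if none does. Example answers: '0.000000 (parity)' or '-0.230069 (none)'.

-0.253584 (none)

Checks pass: Σm=0; 10 even; l₃=5∈[1,5].
(2·2+1)(2·3+1)(2·5+1) = 385
Δ: 0! 4! 6! / 11! → 1/2310
sum: t=0:+1/144 = 1/144
3j²(2 3 5; 0 0 0) = Δ·Π!·Σ² = 10/231  (sign -1)
sum: t=0:+1/720 = 1/720
3j²(2 3 5; -1 -2 3) = Δ·Π!·Σ² = 8/165  (sign +1)
combine: 4πI² = 385·10/231·8/165 = 80/99
take √, sign -1: I = -0.25358436
No selection rule forces the value: the integral is nonzero (none).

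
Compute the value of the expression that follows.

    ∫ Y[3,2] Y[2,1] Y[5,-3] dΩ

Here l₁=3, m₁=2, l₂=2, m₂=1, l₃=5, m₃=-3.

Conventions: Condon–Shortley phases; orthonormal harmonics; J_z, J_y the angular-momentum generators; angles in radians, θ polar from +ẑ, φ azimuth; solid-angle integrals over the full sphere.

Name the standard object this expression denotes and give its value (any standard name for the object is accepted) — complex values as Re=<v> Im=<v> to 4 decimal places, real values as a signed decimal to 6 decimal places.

Gaunt coefficient, -0.253584

This is a Gaunt coefficient — the integral of a triple product of spherical harmonics over the sphere.
Checks pass: Σm=0; 10 even; l₃=5∈[1,5].
(2·3+1)(2·2+1)(2·5+1) = 385
Δ: 0! 6! 4! / 11! → 1/2310
sum: t=0:+1/144 = 1/144
3j²(3 2 5; 0 0 0) = Δ·Π!·Σ² = 10/231  (sign -1)
sum: t=0:+1/720 = 1/720
3j²(3 2 5; 2 1 -3) = Δ·Π!·Σ² = 8/165  (sign +1)
combine: 4πI² = 385·10/231·8/165 = 80/99
take √, sign -1: I = -0.25358436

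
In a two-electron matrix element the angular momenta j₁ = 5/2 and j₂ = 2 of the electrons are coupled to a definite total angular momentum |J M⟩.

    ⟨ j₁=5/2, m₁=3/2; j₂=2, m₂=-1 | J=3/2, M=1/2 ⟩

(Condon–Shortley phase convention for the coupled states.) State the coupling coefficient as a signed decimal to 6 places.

−√(2/105) ≈ -0.138013

triangle: 3!*2!*1!/7! = 12/5040
(j±m)!: 4!*1!*1!*3!*2!*1! = 288
prefactor² = (2J+1)*Δ*N² = 96/35
  k=0: +1/(0!*3!*1!*1!*1!*0!) = 1/6
  k=1: −1/(1!*2!*0!*0!*2!*1!) = -1/4
Σ = -1/12  ⇒  CG² = 96/35*(-1/12)² = 2/105
CG = −√(2/105) = -0.138013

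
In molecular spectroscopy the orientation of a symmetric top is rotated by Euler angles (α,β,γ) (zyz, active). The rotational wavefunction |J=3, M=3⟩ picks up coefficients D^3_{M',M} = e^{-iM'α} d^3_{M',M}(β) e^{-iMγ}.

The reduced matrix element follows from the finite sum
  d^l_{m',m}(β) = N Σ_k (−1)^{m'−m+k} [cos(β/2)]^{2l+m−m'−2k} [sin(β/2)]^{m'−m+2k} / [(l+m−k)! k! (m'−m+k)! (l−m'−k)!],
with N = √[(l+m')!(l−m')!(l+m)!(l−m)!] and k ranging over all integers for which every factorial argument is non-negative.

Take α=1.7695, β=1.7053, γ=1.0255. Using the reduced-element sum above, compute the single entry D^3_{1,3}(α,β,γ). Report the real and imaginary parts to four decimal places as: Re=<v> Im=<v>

Split into d^3_{1,3}(β=1.7053) × two z-phases.
Half-angle: c=0.657990, s=0.753027. N=√(24·2·720·1)=185.903201
k: max(0,(3)−(1))=2 … min(3+(3),3−(1))=2
  k=2: (−1)^0·185.9032/(48)·0.6580^4·0.7530^2 = +0.411664
d^3_{1,3}(1.7053) = +0.411664
D = (-0.197399-0.980323i)·(+0.411664)·(-0.997882-0.065047i) = +0.054839+0.407995i

Re=0.0548 Im=0.4080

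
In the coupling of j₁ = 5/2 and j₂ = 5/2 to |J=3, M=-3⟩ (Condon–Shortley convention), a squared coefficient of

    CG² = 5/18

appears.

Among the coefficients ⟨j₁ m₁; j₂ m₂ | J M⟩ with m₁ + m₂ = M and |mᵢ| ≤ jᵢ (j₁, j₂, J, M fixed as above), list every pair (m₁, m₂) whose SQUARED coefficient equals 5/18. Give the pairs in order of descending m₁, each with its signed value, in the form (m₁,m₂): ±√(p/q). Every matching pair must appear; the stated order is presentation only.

(-1/2,-5/2): +√(5/18); (-5/2,-1/2): +√(5/18)

Admissible pairs with m₁+m₂ = M = -3: (-5/2,-1/2), (-3/2,-3/2), (-1/2,-5/2)
  (m₁,m₂)=(-1/2,-5/2): CG² = 5/18, CG = +√(5/18)   ← matches the target
  (m₁,m₂)=(-3/2,-3/2): CG² = 4/9, CG = −√(4/9)
  (m₁,m₂)=(-5/2,-1/2): CG² = 5/18, CG = +√(5/18)   ← matches the target
Pairs with CG² = 5/18: (-1/2,-5/2): +√(5/18); (-5/2,-1/2): +√(5/18)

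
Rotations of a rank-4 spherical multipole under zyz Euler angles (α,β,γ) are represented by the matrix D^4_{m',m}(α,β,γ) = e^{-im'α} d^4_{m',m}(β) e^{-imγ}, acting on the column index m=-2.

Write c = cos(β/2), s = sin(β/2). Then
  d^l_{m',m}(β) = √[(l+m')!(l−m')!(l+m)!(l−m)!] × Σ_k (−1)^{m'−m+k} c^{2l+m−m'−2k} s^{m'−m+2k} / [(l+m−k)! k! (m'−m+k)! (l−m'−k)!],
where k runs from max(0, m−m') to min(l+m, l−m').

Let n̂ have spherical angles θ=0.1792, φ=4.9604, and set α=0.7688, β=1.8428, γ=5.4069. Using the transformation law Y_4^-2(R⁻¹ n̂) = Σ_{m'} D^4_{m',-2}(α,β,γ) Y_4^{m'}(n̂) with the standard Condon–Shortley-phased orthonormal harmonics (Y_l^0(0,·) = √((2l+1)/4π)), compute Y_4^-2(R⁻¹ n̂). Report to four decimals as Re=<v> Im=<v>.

Re=0.0207 Im=0.0367

Need the full column D^4_{m',-2} for m'=−4..4 at α=0.7688, β=1.8428, γ=5.4069.
cos(β/2)=0.604706, sin(β/2)=0.796449
d^4_{-4,-2}: single k=2 term ⇒ +0.164119;  D = +0.040312+0.159091i
d^4_{-3,-2}: k∈[1..2] ⇒ +0.088111 -0.458542 = -0.370431;  D = -0.315058-0.194828i
d^4_{-2,-2}: k∈[0..2] ⇒ +0.017879 -0.372187 +0.807048 = +0.452740;  D = +0.442319-0.096578i
d^4_{-1,-2}: k∈[0..2] ⇒ -0.099909 +0.866564 -1.002160 = -0.235505;  D = -0.130443+0.196079i
d^4_{0,-2}: k∈[0..2] ⇒ +0.294240 -1.361125 +0.885436 = -0.181449;  D = +0.032802+0.178460i
d^4_{1,-2}: k∈[0..2] ⇒ -0.577709 +1.503240 -0.521538 = +0.403993;  D = -0.328749-0.234807i
d^4_{2,-2}: k∈[0..2] ⇒ +0.807048 -1.119998 +0.161906 = -0.151043;  D = +0.149379-0.022359i
d^4_{3,-2}: k∈[0..1] ⇒ -0.795440 +0.459953 = -0.335486;  D = +0.203944-0.266380i
d^4_{4,-2}: single k=0 term ⇒ +0.493873;  D = +0.056857+0.490589i
Y_4^{m'}(θ=0.1792,φ=4.9604) and Σ D·Y over m':
  (+0.0403+0.1591i)·(+0.0002-0.0004i)  (-0.3151-0.1948i)·(-0.0047-0.0051i)  (+0.4423-0.0966i)·(-0.0540+0.0292i)  (-0.1304+0.1961i)·(+0.0769+0.3039i)  (+0.0328+0.1785i)·(+0.7156+0.0000i)  (-0.3287-0.2348i)·(-0.0769+0.3039i)  (+0.1494-0.0224i)·(-0.0540-0.0292i)  (+0.2039-0.2664i)·(+0.0047-0.0051i)  (+0.0569+0.4906i)·(+0.0002+0.0004i)
Y_4^-2(R⁻¹ n̂) = +0.020698+0.036712i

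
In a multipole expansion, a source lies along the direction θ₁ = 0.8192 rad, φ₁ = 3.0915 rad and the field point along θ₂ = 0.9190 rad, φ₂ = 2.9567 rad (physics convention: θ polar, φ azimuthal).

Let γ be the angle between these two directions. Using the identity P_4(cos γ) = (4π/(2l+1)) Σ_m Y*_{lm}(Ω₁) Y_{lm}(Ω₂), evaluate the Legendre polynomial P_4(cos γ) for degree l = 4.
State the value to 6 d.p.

Addition theorem: P_4(cos γ) = (4π/9) Σ_m Y*_{lm}(Ω₁) Y_{lm}(Ω₂), m = −4…4:
  m=-4: Y*=(0.123562, -0.025095)  Y=(0.130589, 0.119137)  product (0.019126, 0.011444)
  m=-3: Y*=(-0.329537, 0.049898)  Y=(-0.324304, -0.200926)  product (0.116896, 0.050030)
  m=-2: Y*=(0.402157, -0.040426)  Y=(0.310658, 0.120416)  product (0.129801, 0.035868)
  m=-1: Y*=(-0.062125, 0.003115)  Y=(0.095114, 0.017789)  product (-0.005964, -0.000809)
  m=+0: Y*=(-0.357444, -0.000000)  Y=(-0.349101, 0.000000)  product (0.124784, 0.000000)
  m=+1: Y*=(0.062125, 0.003115)  Y=(-0.095114, 0.017789)  product (-0.005964, 0.000809)
  m=+2: Y*=(0.402157, 0.040426)  Y=(0.310658, -0.120416)  product (0.129801, -0.035868)
  m=+3: Y*=(0.329537, 0.049898)  Y=(0.324304, -0.200926)  product (0.116896, -0.050030)
  m=+4: Y*=(0.123562, 0.025095)  Y=(0.130589, -0.119137)  product (0.019126, -0.011444)
Total Σ_m = (0.644501, 0.000000). Multiply by 1.396263: (0.899893, 0.000000). P_4(cos γ) = 0.899893

0.899893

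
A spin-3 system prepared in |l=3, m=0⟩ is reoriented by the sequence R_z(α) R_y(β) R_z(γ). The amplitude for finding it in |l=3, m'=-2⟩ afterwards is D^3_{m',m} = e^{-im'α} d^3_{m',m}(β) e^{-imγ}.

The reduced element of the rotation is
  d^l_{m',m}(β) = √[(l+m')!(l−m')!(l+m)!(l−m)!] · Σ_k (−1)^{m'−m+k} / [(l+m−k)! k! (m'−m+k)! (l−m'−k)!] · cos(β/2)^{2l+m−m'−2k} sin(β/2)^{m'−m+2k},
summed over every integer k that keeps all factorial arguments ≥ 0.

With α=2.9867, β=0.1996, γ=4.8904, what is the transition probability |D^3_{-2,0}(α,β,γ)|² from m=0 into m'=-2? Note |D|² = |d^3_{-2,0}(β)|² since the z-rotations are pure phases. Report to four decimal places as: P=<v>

D^3_{-2,0}(2.9867,0.1996,4.8904) = e^{-i·-2·2.9867}·d^3_{-2,0}(0.1996)·e^{-i·0·4.8904}. Compute d first:
Half-angle: c=0.995024, s=0.099634. N=√(1·120·6·6)=65.726707
k: max(0,(0)−(-2))=2 … min(3+(0),3−(-2))=3
  k=2: (−1)^0·65.7267/(12)·0.9950^4·0.0996^2 = +0.053298
  k=3: (−1)^1·65.7267/(12)·0.9950^2·0.0996^4 = -0.000534
d^3_{-2,0}(0.1996) = +0.053298 -0.000534 = +0.052764
|D^3_{-2,0}|² = |d^3_{-2,0}(β)|² = (+0.052764)² = 0.002784 (the z-rotation phases have unit modulus)

P=0.0028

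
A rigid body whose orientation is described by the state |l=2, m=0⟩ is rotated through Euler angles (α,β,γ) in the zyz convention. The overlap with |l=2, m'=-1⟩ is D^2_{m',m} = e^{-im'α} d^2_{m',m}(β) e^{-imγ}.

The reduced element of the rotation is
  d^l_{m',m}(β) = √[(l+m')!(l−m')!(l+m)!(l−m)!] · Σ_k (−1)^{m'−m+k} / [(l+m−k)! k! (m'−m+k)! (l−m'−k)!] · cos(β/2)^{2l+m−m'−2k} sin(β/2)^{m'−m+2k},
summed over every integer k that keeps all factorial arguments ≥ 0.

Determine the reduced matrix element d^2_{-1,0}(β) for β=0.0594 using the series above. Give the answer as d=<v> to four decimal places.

d^2_{-1,0}(β=0.0594) via the finite sum:
With c≡cos(β/2)=0.999559 and s≡sin(β/2)=0.029696, N=[1·6·2·2]^{1/2}=4.898979
k: max(0,(0)−(-1))=1 … min(2+(0),2−(-1))=2
  k=1: (−1)^0·4.8990/(2)·0.9996^3·0.0297^1 = +0.072643
  k=2: (−1)^1·4.8990/(2)·0.9996^1·0.0297^3 = -0.000064
d^2_{-1,0}(0.0594) = +0.072643 -0.000064 = +0.072579

d=0.0726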